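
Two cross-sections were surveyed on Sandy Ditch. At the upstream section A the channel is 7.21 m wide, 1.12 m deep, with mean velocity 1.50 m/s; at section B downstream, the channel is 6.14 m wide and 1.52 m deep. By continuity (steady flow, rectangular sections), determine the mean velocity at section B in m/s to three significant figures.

1.30 m/s

Q = A₁V₁ = (7.21×1.12) × 1.50 = 12.11 m³/s
A₂ = 6.14 × 1.52 = 9.333 m²
V₂ = Q/A₂ = 12.11/9.333 = 1.298 m/s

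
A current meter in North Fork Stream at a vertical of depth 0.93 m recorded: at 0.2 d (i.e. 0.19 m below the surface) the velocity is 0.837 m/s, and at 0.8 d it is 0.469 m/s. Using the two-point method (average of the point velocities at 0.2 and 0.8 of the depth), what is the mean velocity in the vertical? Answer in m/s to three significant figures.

0.653 m/s

v̄ = (0.837 + 0.469) / 2 = 0.6530 m/s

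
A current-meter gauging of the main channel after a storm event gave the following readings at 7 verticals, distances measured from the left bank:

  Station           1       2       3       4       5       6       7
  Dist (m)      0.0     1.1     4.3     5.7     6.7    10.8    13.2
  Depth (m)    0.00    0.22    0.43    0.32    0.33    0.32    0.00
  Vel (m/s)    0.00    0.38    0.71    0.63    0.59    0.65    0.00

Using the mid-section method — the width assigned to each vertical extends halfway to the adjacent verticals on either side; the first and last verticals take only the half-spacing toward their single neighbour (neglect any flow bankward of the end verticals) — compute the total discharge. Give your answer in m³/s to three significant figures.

2.30 m³/s

w_2 = (4.3 − 0.0)/2 = 2.15 m; q_2 = 0.38 × 0.22 × 2.15 = 0.1797 m³/s
w_3 = (5.7 − 1.1)/2 = 2.3 m; q_3 = 0.71 × 0.43 × 2.3 = 0.7022 m³/s
w_4 = (6.7 − 4.3)/2 = 1.2 m; q_4 = 0.63 × 0.32 × 1.2 = 0.2419 m³/s
w_5 = (10.8 − 5.7)/2 = 2.55 m; q_5 = 0.59 × 0.33 × 2.55 = 0.4965 m³/s
w_6 = (13.2 − 6.7)/2 = 3.25 m; q_6 = 0.65 × 0.32 × 3.25 = 0.6760 m³/s
Stations 1, 7 contribute zero (depth or velocity is 0).
Q = Σ qᵢ = 2.296 m³/s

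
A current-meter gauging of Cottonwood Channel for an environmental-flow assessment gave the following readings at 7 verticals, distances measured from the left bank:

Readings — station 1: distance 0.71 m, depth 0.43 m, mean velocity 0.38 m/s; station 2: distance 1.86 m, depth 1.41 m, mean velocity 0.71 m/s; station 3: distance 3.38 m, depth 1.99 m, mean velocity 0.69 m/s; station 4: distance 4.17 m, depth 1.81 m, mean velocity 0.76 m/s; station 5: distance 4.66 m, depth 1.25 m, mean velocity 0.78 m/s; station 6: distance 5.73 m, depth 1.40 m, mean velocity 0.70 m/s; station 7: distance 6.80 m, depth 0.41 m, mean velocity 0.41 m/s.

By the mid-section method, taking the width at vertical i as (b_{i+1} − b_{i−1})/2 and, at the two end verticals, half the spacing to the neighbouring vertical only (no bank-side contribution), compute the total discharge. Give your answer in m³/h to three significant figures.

w_1 = (1.86 − 0.71)/2 = 0.575 m; q_1 = 0.38 × 0.43 × 0.575 = 0.09396 m³/s
w_2 = (3.38 − 0.71)/2 = 1.335 m; q_2 = 0.71 × 1.41 × 1.335 = 1.336 m³/s
w_3 = (4.17 − 1.86)/2 = 1.155 m; q_3 = 0.69 × 1.99 × 1.155 = 1.586 m³/s
w_4 = (4.66 − 3.38)/2 = 0.64 m; q_4 = 0.76 × 1.81 × 0.64 = 0.8804 m³/s
w_5 = (5.73 − 4.17)/2 = 0.78 m; q_5 = 0.78 × 1.25 × 0.78 = 0.7605 m³/s
w_6 = (6.80 − 4.66)/2 = 1.07 m; q_6 = 0.70 × 1.40 × 1.07 = 1.049 m³/s
w_7 = (6.80 − 5.73)/2 = 0.535 m; q_7 = 0.41 × 0.41 × 0.535 = 0.08993 m³/s
Q = Σ qᵢ = 5.796 m³/s
= 5.796 × 3600 = 20860 m³/h

20900 m³/h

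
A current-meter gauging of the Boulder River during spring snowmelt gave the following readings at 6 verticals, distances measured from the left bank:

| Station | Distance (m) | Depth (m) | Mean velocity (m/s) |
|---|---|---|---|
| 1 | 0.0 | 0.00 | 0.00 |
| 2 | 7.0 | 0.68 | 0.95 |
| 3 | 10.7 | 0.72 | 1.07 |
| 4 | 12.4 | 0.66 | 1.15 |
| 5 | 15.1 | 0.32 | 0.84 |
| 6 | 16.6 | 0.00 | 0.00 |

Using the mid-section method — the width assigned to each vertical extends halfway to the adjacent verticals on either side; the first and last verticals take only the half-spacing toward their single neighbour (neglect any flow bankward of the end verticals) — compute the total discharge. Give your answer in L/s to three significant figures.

w_2 = (10.7 − 0.0)/2 = 5.35 m; q_2 = 0.95 × 0.68 × 5.35 = 3.456 m³/s
w_3 = (12.4 − 7.0)/2 = 2.7 m; q_3 = 1.07 × 0.72 × 2.7 = 2.080 m³/s
w_4 = (15.1 − 10.7)/2 = 2.2 m; q_4 = 1.15 × 0.66 × 2.2 = 1.670 m³/s
w_5 = (16.6 − 12.4)/2 = 2.1 m; q_5 = 0.84 × 0.32 × 2.1 = 0.5645 m³/s
Stations 1, 6 contribute zero (depth or velocity is 0).
Q = Σ qᵢ = 7.770 m³/s
= 7.770 × 1000 = 7770 L/s

7770 L/s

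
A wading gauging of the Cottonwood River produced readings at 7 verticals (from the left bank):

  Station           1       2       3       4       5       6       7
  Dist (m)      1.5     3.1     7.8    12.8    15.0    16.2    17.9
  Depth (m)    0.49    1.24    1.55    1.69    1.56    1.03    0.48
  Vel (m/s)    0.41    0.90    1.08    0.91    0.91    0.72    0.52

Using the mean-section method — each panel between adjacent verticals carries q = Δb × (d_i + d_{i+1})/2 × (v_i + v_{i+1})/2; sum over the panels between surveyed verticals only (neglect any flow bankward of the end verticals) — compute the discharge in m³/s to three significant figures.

Panel 1-2: Δb = 1.6 m, d̄ = (0.49+1.24)/2 = 0.865, v̄ = (0.41+0.90)/2 = 0.655 → q = 1.6×0.865×0.655 = 0.9065 m³/s
Panel 2-3: Δb = 4.7 m, d̄ = (1.24+1.55)/2 = 1.395, v̄ = (0.90+1.08)/2 = 0.99 → q = 4.7×1.395×0.99 = 6.491 m³/s
Panel 3-4: Δb = 5 m, d̄ = (1.55+1.69)/2 = 1.62, v̄ = (1.08+0.91)/2 = 0.995 → q = 5×1.62×0.995 = 8.060 m³/s
Panel 4-5: Δb = 2.2 m, d̄ = (1.69+1.56)/2 = 1.625, v̄ = (0.91+0.91)/2 = 0.91 → q = 2.2×1.625×0.91 = 3.253 m³/s
Panel 5-6: Δb = 1.2 m, d̄ = (1.56+1.03)/2 = 1.295, v̄ = (0.91+0.72)/2 = 0.815 → q = 1.2×1.295×0.815 = 1.267 m³/s
Panel 6-7: Δb = 1.7 m, d̄ = (1.03+0.48)/2 = 0.755, v̄ = (0.72+0.52)/2 = 0.62 → q = 1.7×0.755×0.62 = 0.7958 m³/s
Q = Σ q = 20.77 m³/s

20.8 m³/s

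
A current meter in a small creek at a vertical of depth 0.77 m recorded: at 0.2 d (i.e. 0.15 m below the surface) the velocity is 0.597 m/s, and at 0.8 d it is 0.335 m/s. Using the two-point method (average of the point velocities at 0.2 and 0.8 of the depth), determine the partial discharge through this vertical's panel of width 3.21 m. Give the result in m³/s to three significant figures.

1.15 m³/s

v̄ = (0.597 + 0.335) / 2 = 0.4660 m/s
q = v̄ × d × w = 0.4660 × 0.77 × 3.21 = 1.152 m³/s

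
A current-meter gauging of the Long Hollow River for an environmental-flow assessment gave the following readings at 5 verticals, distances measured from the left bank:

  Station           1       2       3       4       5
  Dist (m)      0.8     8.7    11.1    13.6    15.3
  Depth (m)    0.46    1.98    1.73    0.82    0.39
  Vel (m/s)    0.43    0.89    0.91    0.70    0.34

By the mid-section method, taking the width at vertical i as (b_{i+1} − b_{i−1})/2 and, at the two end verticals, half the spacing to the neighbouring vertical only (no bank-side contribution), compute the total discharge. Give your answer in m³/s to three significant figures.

w_1 = (8.7 − 0.8)/2 = 3.95 m; q_1 = 0.43 × 0.46 × 3.95 = 0.7813 m³/s
w_2 = (11.1 − 0.8)/2 = 5.15 m; q_2 = 0.89 × 1.98 × 5.15 = 9.075 m³/s
w_3 = (13.6 − 8.7)/2 = 2.45 m; q_3 = 0.91 × 1.73 × 2.45 = 3.857 m³/s
w_4 = (15.3 − 11.1)/2 = 2.1 m; q_4 = 0.70 × 0.82 × 2.1 = 1.205 m³/s
w_5 = (15.3 − 13.6)/2 = 0.85 m; q_5 = 0.34 × 0.39 × 0.85 = 0.1127 m³/s
Q = Σ qᵢ = 15.03 m³/s

15.0 m³/s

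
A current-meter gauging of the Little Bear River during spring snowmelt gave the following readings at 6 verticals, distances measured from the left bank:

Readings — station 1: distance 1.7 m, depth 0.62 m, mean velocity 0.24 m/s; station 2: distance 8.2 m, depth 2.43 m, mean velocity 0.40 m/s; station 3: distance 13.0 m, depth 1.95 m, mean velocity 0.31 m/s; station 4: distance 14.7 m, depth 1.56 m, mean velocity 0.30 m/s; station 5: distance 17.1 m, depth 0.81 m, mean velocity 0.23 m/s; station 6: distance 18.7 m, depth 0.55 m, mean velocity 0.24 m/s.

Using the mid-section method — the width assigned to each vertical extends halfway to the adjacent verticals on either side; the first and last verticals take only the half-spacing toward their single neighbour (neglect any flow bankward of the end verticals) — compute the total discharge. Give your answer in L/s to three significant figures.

w_1 = (8.2 − 1.7)/2 = 3.25 m; q_1 = 0.24 × 0.62 × 3.25 = 0.4836 m³/s
w_2 = (13.0 − 1.7)/2 = 5.65 m; q_2 = 0.40 × 2.43 × 5.65 = 5.492 m³/s
w_3 = (14.7 − 8.2)/2 = 3.25 m; q_3 = 0.31 × 1.95 × 3.25 = 1.965 m³/s
w_4 = (17.1 − 13.0)/2 = 2.05 m; q_4 = 0.30 × 1.56 × 2.05 = 0.9594 m³/s
w_5 = (18.7 − 14.7)/2 = 2 m; q_5 = 0.23 × 0.81 × 2 = 0.3726 m³/s
w_6 = (18.7 − 17.1)/2 = 0.8 m; q_6 = 0.24 × 0.55 × 0.8 = 0.1056 m³/s
Q = Σ qᵢ = 9.378 m³/s
= 9.378 × 1000 = 9378 L/s

9380 L/s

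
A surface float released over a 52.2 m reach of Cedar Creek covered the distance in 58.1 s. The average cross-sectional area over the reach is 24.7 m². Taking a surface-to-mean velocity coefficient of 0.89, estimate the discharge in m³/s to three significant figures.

19.8 m³/s

v_surface = L / t̄ = 52.2 / 58.1 = 0.8985 m/s
v_mean = 0.89 × 0.8985 = 0.7996 m/s
Q = A × v_mean = 24.7 × 0.7996 = 19.75 m³/s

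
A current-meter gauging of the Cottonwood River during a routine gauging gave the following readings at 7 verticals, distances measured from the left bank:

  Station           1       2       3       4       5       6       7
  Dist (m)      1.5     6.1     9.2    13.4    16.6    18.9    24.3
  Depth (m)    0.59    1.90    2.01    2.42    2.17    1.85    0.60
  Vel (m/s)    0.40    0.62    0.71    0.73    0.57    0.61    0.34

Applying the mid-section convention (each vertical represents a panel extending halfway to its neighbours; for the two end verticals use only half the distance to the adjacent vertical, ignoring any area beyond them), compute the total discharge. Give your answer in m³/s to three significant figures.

w_1 = (6.1 − 1.5)/2 = 2.3 m; q_1 = 0.40 × 0.59 × 2.3 = 0.5428 m³/s
w_2 = (9.2 − 1.5)/2 = 3.85 m; q_2 = 0.62 × 1.90 × 3.85 = 4.535 m³/s
w_3 = (13.4 − 6.1)/2 = 3.65 m; q_3 = 0.71 × 2.01 × 3.65 = 5.209 m³/s
w_4 = (16.6 − 9.2)/2 = 3.7 m; q_4 = 0.73 × 2.42 × 3.7 = 6.536 m³/s
w_5 = (18.9 − 13.4)/2 = 2.75 m; q_5 = 0.57 × 2.17 × 2.75 = 3.401 m³/s
w_6 = (24.3 − 16.6)/2 = 3.85 m; q_6 = 0.61 × 1.85 × 3.85 = 4.345 m³/s
w_7 = (24.3 − 18.9)/2 = 2.7 m; q_7 = 0.34 × 0.60 × 2.7 = 0.5508 m³/s
Q = Σ qᵢ = 25.12 m³/s

25.1 m³/s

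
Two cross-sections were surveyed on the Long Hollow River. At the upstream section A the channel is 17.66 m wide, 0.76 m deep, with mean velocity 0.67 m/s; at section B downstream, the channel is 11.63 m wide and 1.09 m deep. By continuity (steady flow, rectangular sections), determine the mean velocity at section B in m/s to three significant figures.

Q = A₁V₁ = (17.66×0.76) × 0.67 = 8.992 m³/s
A₂ = 11.63 × 1.09 = 12.68 m²
V₂ = Q/A₂ = 8.992/12.68 = 0.7094 m/s

0.709 m/s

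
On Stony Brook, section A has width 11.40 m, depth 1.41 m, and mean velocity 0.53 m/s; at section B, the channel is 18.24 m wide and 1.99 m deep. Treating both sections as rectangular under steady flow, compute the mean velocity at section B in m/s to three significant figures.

0.235 m/s

Q = A₁V₁ = (11.40×1.41) × 0.53 = 8.519 m³/s
A₂ = 18.24 × 1.99 = 36.30 m²
V₂ = Q/A₂ = 8.519/36.30 = 0.2347 m/s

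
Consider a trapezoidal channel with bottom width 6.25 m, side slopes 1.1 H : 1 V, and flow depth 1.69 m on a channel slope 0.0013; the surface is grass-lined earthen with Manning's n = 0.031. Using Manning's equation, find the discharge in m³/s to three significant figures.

18.2 m³/s

A = (b + z·y)·y = (6.25 + 1.1×1.69)×1.69 = 13.70 m²
P = b + 2y√(1+z²) = 6.25 + 2×1.69×√(1+1.1²) = 11.27 m
R = A/P = 13.70/11.27 = 1.215 m
Q = (1/n)·A·R^(2/3)·S^(1/2) = (1/0.031) × 13.70 × 1.215^(2/3) × 0.0013^(1/2) = 18.15 m³/s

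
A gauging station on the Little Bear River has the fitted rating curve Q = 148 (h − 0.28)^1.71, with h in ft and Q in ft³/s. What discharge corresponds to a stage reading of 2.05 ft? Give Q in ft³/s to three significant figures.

393 ft³/s

Q = 148 × (2.05 − 0.28)^1.71 = 148 × 1.77^1.71 = 392.9 ft³/s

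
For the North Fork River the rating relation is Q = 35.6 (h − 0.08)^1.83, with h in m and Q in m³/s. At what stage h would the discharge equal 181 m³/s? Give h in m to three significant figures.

h − h₀ = (Q/C)^(1/b) = (181/35.6)^(1/1.83) = 2.432 m
h = 0.08 + 2.432 = 2.512 m

2.51 m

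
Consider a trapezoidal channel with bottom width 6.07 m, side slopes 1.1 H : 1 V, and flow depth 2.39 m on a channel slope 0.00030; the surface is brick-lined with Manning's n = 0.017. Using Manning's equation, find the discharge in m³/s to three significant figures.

A = (b + z·y)·y = (6.07 + 1.1×2.39)×2.39 = 20.79 m²
P = b + 2y√(1+z²) = 6.07 + 2×2.39×√(1+1.1²) = 13.18 m
R = A/P = 20.79/13.18 = 1.578 m
Q = (1/n)·A·R^(2/3)·S^(1/2) = (1/0.017) × 20.79 × 1.578^(2/3) × 0.00030^(1/2) = 28.71 m³/s

28.7 m³/s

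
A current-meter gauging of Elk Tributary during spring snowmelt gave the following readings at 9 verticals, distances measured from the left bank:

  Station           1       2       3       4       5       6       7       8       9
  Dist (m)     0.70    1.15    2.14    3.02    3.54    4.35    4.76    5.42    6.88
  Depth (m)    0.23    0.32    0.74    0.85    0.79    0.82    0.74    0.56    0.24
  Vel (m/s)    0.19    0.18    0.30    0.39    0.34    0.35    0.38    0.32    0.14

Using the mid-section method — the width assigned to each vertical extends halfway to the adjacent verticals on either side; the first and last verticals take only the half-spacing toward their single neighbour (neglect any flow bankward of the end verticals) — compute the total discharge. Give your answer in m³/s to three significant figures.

1.21 m³/s

w_1 = (1.15 − 0.70)/2 = 0.225 m; q_1 = 0.19 × 0.23 × 0.225 = 0.009833 m³/s
w_2 = (2.14 − 0.70)/2 = 0.72 m; q_2 = 0.18 × 0.32 × 0.72 = 0.04147 m³/s
w_3 = (3.02 − 1.15)/2 = 0.935 m; q_3 = 0.30 × 0.74 × 0.935 = 0.2076 m³/s
w_4 = (3.54 − 2.14)/2 = 0.7 m; q_4 = 0.39 × 0.85 × 0.7 = 0.2321 m³/s
w_5 = (4.35 − 3.02)/2 = 0.665 m; q_5 = 0.34 × 0.79 × 0.665 = 0.1786 m³/s
w_6 = (4.76 − 3.54)/2 = 0.61 m; q_6 = 0.35 × 0.82 × 0.61 = 0.1751 m³/s
w_7 = (5.42 − 4.35)/2 = 0.535 m; q_7 = 0.38 × 0.74 × 0.535 = 0.1504 m³/s
w_8 = (6.88 − 4.76)/2 = 1.06 m; q_8 = 0.32 × 0.56 × 1.06 = 0.1900 m³/s
w_9 = (6.88 − 5.42)/2 = 0.73 m; q_9 = 0.14 × 0.24 × 0.73 = 0.02453 m³/s
Q = Σ qᵢ = 1.210 m³/s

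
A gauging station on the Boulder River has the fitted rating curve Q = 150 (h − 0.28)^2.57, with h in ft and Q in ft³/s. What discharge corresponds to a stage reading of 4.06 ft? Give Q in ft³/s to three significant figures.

4570 ft³/s

Q = 150 × (4.06 − 0.28)^2.57 = 150 × 3.78^2.57 = 4573 ft³/s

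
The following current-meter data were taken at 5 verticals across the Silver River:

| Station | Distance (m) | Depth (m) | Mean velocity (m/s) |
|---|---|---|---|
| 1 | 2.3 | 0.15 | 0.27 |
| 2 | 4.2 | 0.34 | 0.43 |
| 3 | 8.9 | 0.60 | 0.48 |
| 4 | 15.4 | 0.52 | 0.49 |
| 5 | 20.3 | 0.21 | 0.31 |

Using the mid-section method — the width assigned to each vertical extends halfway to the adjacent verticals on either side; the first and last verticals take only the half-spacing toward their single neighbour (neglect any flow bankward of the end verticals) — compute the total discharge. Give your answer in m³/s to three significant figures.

3.75 m³/s

w_1 = (4.2 − 2.3)/2 = 0.95 m; q_1 = 0.27 × 0.15 × 0.95 = 0.03848 m³/s
w_2 = (8.9 − 2.3)/2 = 3.3 m; q_2 = 0.43 × 0.34 × 3.3 = 0.4825 m³/s
w_3 = (15.4 − 4.2)/2 = 5.6 m; q_3 = 0.48 × 0.60 × 5.6 = 1.613 m³/s
w_4 = (20.3 − 8.9)/2 = 5.7 m; q_4 = 0.49 × 0.52 × 5.7 = 1.452 m³/s
w_5 = (20.3 − 15.4)/2 = 2.45 m; q_5 = 0.31 × 0.21 × 2.45 = 0.1595 m³/s
Q = Σ qᵢ = 3.746 m³/s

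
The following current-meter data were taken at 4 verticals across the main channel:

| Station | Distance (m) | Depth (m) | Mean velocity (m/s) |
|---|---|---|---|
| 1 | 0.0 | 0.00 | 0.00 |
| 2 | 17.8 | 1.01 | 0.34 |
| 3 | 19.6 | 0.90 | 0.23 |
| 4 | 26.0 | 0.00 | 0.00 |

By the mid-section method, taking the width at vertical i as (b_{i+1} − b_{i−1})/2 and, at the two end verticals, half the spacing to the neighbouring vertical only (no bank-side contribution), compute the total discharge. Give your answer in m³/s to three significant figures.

w_2 = (19.6 − 0.0)/2 = 9.8 m; q_2 = 0.34 × 1.01 × 9.8 = 3.365 m³/s
w_3 = (26.0 − 17.8)/2 = 4.1 m; q_3 = 0.23 × 0.90 × 4.1 = 0.8487 m³/s
Stations 1, 4 contribute zero (depth or velocity is 0).
Q = Σ qᵢ = 4.214 m³/s

4.21 m³/s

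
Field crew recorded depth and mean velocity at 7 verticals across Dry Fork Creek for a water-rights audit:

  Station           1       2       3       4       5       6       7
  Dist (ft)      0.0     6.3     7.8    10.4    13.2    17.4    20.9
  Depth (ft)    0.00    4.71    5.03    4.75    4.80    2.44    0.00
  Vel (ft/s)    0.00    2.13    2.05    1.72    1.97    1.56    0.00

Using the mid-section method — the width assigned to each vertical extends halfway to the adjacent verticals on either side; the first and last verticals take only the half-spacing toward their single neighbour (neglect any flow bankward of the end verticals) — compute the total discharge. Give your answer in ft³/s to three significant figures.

w_2 = (7.8 − 0.0)/2 = 3.9 ft; q_2 = 2.13 × 4.71 × 3.9 = 39.13 ft³/s
w_3 = (10.4 − 6.3)/2 = 2.05 ft; q_3 = 2.05 × 5.03 × 2.05 = 21.14 ft³/s
w_4 = (13.2 − 7.8)/2 = 2.7 ft; q_4 = 1.72 × 4.75 × 2.7 = 22.06 ft³/s
w_5 = (17.4 − 10.4)/2 = 3.5 ft; q_5 = 1.97 × 4.80 × 3.5 = 33.10 ft³/s
w_6 = (20.9 − 13.2)/2 = 3.85 ft; q_6 = 1.56 × 2.44 × 3.85 = 14.65 ft³/s
Stations 1, 7 contribute zero (depth or velocity is 0).
Q = Σ qᵢ = 130.1 ft³/s

130 ft³/s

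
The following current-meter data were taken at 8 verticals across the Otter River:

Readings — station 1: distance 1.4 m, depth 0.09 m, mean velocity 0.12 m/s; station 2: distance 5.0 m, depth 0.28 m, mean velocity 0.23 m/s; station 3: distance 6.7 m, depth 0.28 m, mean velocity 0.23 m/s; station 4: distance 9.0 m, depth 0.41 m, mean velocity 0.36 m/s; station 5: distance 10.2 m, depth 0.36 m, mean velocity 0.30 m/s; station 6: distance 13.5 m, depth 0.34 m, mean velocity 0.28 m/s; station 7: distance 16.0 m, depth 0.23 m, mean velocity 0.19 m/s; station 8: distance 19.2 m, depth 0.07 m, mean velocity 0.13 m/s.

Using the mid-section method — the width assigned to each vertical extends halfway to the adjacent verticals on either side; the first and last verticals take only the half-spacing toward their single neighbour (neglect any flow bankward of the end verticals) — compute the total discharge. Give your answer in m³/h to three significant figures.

w_1 = (5.0 − 1.4)/2 = 1.8 m; q_1 = 0.12 × 0.09 × 1.8 = 0.01944 m³/s
w_2 = (6.7 − 1.4)/2 = 2.65 m; q_2 = 0.23 × 0.28 × 2.65 = 0.1707 m³/s
w_3 = (9.0 − 5.0)/2 = 2 m; q_3 = 0.23 × 0.28 × 2 = 0.1288 m³/s
w_4 = (10.2 − 6.7)/2 = 1.75 m; q_4 = 0.36 × 0.41 × 1.75 = 0.2583 m³/s
w_5 = (13.5 − 9.0)/2 = 2.25 m; q_5 = 0.30 × 0.36 × 2.25 = 0.2430 m³/s
w_6 = (16.0 − 10.2)/2 = 2.9 m; q_6 = 0.28 × 0.34 × 2.9 = 0.2761 m³/s
w_7 = (19.2 − 13.5)/2 = 2.85 m; q_7 = 0.19 × 0.23 × 2.85 = 0.1245 m³/s
w_8 = (19.2 − 16.0)/2 = 1.6 m; q_8 = 0.13 × 0.07 × 1.6 = 0.01456 m³/s
Q = Σ qᵢ = 1.235 m³/s
= 1.235 × 3600 = 4447 m³/h

4450 m³/h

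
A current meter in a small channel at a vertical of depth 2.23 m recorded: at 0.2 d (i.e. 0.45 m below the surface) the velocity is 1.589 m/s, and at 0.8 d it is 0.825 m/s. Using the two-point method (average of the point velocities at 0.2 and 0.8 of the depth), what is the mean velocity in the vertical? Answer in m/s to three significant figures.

1.21 m/s

v̄ = (1.589 + 0.825) / 2 = 1.207 m/s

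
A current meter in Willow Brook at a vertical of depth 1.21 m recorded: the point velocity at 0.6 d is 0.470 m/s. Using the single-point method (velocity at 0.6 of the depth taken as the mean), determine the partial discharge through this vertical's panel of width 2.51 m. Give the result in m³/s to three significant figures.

v̄ = v₀.₆ = 0.470 m/s
q = v̄ × d × w = 0.4700 × 1.21 × 2.51 = 1.427 m³/s

1.43 m³/s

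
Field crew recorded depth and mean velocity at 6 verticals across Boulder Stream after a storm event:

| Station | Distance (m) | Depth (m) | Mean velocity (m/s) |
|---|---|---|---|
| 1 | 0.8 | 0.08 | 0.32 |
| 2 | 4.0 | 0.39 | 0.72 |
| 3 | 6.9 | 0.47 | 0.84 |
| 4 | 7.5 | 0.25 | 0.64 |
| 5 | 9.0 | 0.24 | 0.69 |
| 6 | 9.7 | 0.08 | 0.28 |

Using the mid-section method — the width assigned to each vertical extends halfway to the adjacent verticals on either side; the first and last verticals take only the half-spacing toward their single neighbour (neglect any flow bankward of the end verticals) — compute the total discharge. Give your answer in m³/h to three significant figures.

w_1 = (4.0 − 0.8)/2 = 1.6 m; q_1 = 0.32 × 0.08 × 1.6 = 0.04096 m³/s
w_2 = (6.9 − 0.8)/2 = 3.05 m; q_2 = 0.72 × 0.39 × 3.05 = 0.8564 m³/s
w_3 = (7.5 − 4.0)/2 = 1.75 m; q_3 = 0.84 × 0.47 × 1.75 = 0.6909 m³/s
w_4 = (9.0 − 6.9)/2 = 1.05 m; q_4 = 0.64 × 0.25 × 1.05 = 0.1680 m³/s
w_5 = (9.7 − 7.5)/2 = 1.1 m; q_5 = 0.69 × 0.24 × 1.1 = 0.1822 m³/s
w_6 = (9.7 − 9.0)/2 = 0.35 m; q_6 = 0.28 × 0.08 × 0.35 = 0.007840 m³/s
Q = Σ qᵢ = 1.946 m³/s
= 1.946 × 3600 = 7007 m³/h

7010 m³/h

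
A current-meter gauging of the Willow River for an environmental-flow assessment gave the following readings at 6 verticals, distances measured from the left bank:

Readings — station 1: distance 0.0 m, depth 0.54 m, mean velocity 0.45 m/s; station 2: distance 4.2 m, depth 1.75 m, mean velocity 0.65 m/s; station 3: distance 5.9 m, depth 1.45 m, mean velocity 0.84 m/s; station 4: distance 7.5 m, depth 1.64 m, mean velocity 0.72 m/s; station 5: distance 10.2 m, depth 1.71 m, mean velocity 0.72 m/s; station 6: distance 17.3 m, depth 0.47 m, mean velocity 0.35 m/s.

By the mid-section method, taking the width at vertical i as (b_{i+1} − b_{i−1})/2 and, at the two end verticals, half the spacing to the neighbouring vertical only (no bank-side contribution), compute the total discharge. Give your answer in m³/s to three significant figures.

w_1 = (4.2 − 0.0)/2 = 2.1 m; q_1 = 0.45 × 0.54 × 2.1 = 0.5103 m³/s
w_2 = (5.9 − 0.0)/2 = 2.95 m; q_2 = 0.65 × 1.75 × 2.95 = 3.356 m³/s
w_3 = (7.5 − 4.2)/2 = 1.65 m; q_3 = 0.84 × 1.45 × 1.65 = 2.010 m³/s
w_4 = (10.2 − 5.9)/2 = 2.15 m; q_4 = 0.72 × 1.64 × 2.15 = 2.539 m³/s
w_5 = (17.3 − 7.5)/2 = 4.9 m; q_5 = 0.72 × 1.71 × 4.9 = 6.033 m³/s
w_6 = (17.3 − 10.2)/2 = 3.55 m; q_6 = 0.35 × 0.47 × 3.55 = 0.5840 m³/s
Q = Σ qᵢ = 15.03 m³/s

15.0 m³/s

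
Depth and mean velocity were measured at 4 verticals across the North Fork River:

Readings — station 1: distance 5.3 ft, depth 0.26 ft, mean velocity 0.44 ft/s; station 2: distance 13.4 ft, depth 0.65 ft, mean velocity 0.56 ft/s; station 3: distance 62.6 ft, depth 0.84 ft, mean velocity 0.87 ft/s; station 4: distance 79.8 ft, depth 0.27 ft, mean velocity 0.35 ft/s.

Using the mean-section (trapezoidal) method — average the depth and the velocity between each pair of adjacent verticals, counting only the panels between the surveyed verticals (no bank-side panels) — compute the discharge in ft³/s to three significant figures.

Panel 1-2: Δb = 8.1 ft, d̄ = (0.26+0.65)/2 = 0.455, v̄ = (0.44+0.56)/2 = 0.5 → q = 8.1×0.455×0.5 = 1.843 ft³/s
Panel 2-3: Δb = 49.2 ft, d̄ = (0.65+0.84)/2 = 0.745, v̄ = (0.56+0.87)/2 = 0.715 → q = 49.2×0.745×0.715 = 26.21 ft³/s
Panel 3-4: Δb = 17.2 ft, d̄ = (0.84+0.27)/2 = 0.555, v̄ = (0.87+0.35)/2 = 0.61 → q = 17.2×0.555×0.61 = 5.823 ft³/s
Q = Σ q = 33.87 ft³/s

33.9 ft³/s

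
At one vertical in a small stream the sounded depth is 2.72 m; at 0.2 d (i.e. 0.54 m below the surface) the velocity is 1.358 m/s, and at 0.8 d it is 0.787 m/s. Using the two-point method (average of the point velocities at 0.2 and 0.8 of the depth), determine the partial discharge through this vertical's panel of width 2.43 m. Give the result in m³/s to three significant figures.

v̄ = (1.358 + 0.787) / 2 = 1.073 m/s
q = v̄ × d × w = 1.073 × 2.72 × 2.43 = 7.089 m³/s

7.09 m³/s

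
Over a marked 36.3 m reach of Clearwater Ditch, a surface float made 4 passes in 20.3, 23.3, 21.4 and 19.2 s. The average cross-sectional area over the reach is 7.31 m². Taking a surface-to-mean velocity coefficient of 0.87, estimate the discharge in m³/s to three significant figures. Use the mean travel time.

t̄ = (20.3 + 23.3 + 21.4 + 19.2) / 4 = 21.05 s
v_surface = L / t̄ = 36.3 / 21.05 = 1.724 m/s
v_mean = 0.87 × 1.724 = 1.500 m/s
Q = A × v_mean = 7.31 × 1.500 = 10.97 m³/s

11.0 m³/s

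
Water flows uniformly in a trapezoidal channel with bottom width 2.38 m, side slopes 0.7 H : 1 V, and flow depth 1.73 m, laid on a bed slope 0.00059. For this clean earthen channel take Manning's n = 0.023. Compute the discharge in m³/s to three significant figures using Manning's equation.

A = (b + z·y)·y = (2.38 + 0.7×1.73)×1.73 = 6.212 m²
P = b + 2y√(1+z²) = 2.38 + 2×1.73×√(1+0.7²) = 6.603 m
R = A/P = 6.212/6.603 = 0.9408 m
Q = (1/n)·A·R^(2/3)·S^(1/2) = (1/0.023) × 6.212 × 0.9408^(2/3) × 0.00059^(1/2) = 6.299 m³/s

6.30 m³/s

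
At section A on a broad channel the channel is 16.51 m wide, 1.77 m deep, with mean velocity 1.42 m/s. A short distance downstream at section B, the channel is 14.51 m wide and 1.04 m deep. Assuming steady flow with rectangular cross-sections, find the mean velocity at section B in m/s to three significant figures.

2.75 m/s

Q = A₁V₁ = (16.51×1.77) × 1.42 = 41.50 m³/s
A₂ = 14.51 × 1.04 = 15.09 m²
V₂ = Q/A₂ = 41.50/15.09 = 2.750 m/s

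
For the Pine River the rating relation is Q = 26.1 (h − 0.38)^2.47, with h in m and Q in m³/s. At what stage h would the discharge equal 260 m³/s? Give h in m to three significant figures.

h − h₀ = (Q/C)^(1/b) = (260/26.1)^(1/2.47) = 2.536 m
h = 0.38 + 2.536 = 2.916 m

2.92 m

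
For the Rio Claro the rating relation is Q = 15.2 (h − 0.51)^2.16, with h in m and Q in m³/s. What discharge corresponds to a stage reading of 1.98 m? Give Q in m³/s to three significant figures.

Q = 15.2 × (1.98 − 0.51)^2.16 = 15.2 × 1.47^2.16 = 34.93 m³/s

34.9 m³/s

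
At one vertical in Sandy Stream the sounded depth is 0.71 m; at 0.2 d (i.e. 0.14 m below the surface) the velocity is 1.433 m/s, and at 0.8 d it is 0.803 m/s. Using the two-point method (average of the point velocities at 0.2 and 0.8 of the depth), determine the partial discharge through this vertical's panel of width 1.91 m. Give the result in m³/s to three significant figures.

1.52 m³/s

v̄ = (1.433 + 0.803) / 2 = 1.118 m/s
q = v̄ × d × w = 1.118 × 0.71 × 1.91 = 1.516 m³/s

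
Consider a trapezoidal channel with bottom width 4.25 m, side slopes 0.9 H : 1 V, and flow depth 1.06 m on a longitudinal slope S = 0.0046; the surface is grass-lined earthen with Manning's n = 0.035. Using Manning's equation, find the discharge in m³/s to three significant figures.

9.03 m³/s

A = (b + z·y)·y = (4.25 + 0.9×1.06)×1.06 = 5.516 m²
P = b + 2y√(1+z²) = 4.25 + 2×1.06×√(1+0.9²) = 7.102 m
R = A/P = 5.516/7.102 = 0.7767 m
Q = (1/n)·A·R^(2/3)·S^(1/2) = (1/0.035) × 5.516 × 0.7767^(2/3) × 0.0046^(1/2) = 9.032 m³/s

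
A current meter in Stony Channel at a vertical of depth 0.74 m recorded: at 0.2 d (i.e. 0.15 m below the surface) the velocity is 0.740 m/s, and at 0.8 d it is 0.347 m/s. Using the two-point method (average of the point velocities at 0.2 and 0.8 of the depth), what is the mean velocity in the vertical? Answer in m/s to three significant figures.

0.544 m/s

v̄ = (0.740 + 0.347) / 2 = 0.5435 m/s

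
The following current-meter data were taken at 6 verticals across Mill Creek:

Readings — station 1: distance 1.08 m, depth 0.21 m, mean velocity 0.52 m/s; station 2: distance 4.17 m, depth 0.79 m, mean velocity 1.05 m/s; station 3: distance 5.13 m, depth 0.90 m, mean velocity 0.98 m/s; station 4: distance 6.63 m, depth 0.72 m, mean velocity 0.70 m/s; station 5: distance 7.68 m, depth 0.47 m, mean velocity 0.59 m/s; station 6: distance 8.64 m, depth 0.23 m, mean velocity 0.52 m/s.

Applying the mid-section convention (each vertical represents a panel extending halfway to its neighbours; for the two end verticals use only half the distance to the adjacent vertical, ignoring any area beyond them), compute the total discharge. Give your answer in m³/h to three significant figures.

14100 m³/h

w_1 = (4.17 − 1.08)/2 = 1.545 m; q_1 = 0.52 × 0.21 × 1.545 = 0.1687 m³/s
w_2 = (5.13 − 1.08)/2 = 2.025 m; q_2 = 1.05 × 0.79 × 2.025 = 1.680 m³/s
w_3 = (6.63 − 4.17)/2 = 1.23 m; q_3 = 0.98 × 0.90 × 1.23 = 1.085 m³/s
w_4 = (7.68 − 5.13)/2 = 1.275 m; q_4 = 0.70 × 0.72 × 1.275 = 0.6426 m³/s
w_5 = (8.64 − 6.63)/2 = 1.005 m; q_5 = 0.59 × 0.47 × 1.005 = 0.2787 m³/s
w_6 = (8.64 − 7.68)/2 = 0.48 m; q_6 = 0.52 × 0.23 × 0.48 = 0.05741 m³/s
Q = Σ qᵢ = 3.912 m³/s
= 3.912 × 3600 = 14080 m³/h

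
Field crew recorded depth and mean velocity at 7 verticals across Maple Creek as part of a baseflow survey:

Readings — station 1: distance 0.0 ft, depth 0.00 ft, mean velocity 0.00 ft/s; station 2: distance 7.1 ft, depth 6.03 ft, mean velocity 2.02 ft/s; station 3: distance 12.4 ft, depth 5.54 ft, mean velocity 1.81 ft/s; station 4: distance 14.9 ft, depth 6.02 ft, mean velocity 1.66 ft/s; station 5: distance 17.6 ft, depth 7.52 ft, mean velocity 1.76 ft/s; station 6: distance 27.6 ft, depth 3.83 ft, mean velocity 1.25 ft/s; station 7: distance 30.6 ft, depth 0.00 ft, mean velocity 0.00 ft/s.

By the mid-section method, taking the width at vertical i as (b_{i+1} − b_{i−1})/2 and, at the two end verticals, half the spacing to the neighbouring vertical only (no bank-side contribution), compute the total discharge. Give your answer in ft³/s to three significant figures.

w_2 = (12.4 − 0.0)/2 = 6.2 ft; q_2 = 2.02 × 6.03 × 6.2 = 75.52 ft³/s
w_3 = (14.9 − 7.1)/2 = 3.9 ft; q_3 = 1.81 × 5.54 × 3.9 = 39.11 ft³/s
w_4 = (17.6 − 12.4)/2 = 2.6 ft; q_4 = 1.66 × 6.02 × 2.6 = 25.98 ft³/s
w_5 = (27.6 − 14.9)/2 = 6.35 ft; q_5 = 1.76 × 7.52 × 6.35 = 84.04 ft³/s
w_6 = (30.6 − 17.6)/2 = 6.5 ft; q_6 = 1.25 × 3.83 × 6.5 = 31.12 ft³/s
Stations 1, 7 contribute zero (depth or velocity is 0).
Q = Σ qᵢ = 255.8 ft³/s

256 ft³/s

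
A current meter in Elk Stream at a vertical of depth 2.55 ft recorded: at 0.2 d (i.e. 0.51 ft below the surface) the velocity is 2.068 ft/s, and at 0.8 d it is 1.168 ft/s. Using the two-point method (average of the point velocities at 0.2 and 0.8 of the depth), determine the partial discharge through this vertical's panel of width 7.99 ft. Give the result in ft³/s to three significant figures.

v̄ = (2.068 + 1.168) / 2 = 1.618 ft/s
q = v̄ × d × w = 1.618 × 2.55 × 7.99 = 32.97 ft³/s

33.0 ft³/s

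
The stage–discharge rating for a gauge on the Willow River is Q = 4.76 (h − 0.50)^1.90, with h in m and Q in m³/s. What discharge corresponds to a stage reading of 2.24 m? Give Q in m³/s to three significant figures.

Q = 4.76 × (2.24 − 0.50)^1.90 = 4.76 × 1.74^1.90 = 13.63 m³/s

13.6 m³/s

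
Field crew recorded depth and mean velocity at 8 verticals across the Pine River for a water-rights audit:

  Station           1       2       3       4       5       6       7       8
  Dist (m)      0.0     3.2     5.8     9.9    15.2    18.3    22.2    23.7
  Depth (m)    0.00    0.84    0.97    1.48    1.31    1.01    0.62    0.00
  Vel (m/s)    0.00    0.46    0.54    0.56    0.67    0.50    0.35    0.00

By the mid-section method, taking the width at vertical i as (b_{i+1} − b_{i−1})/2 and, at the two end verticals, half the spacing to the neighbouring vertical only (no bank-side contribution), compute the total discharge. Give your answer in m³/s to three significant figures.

12.8 m³/s

w_2 = (5.8 − 0.0)/2 = 2.9 m; q_2 = 0.46 × 0.84 × 2.9 = 1.121 m³/s
w_3 = (9.9 − 3.2)/2 = 3.35 m; q_3 = 0.54 × 0.97 × 3.35 = 1.755 m³/s
w_4 = (15.2 − 5.8)/2 = 4.7 m; q_4 = 0.56 × 1.48 × 4.7 = 3.895 m³/s
w_5 = (18.3 − 9.9)/2 = 4.2 m; q_5 = 0.67 × 1.31 × 4.2 = 3.686 m³/s
w_6 = (22.2 − 15.2)/2 = 3.5 m; q_6 = 0.50 × 1.01 × 3.5 = 1.768 m³/s
w_7 = (23.7 − 18.3)/2 = 2.7 m; q_7 = 0.35 × 0.62 × 2.7 = 0.5859 m³/s
Stations 1, 8 contribute zero (depth or velocity is 0).
Q = Σ qᵢ = 12.81 m³/s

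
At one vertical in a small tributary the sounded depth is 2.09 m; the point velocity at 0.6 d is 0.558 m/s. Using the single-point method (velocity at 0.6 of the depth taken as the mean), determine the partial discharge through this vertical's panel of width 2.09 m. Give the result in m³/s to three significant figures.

v̄ = v₀.₆ = 0.558 m/s
q = v̄ × d × w = 0.5580 × 2.09 × 2.09 = 2.437 m³/s

2.44 m³/s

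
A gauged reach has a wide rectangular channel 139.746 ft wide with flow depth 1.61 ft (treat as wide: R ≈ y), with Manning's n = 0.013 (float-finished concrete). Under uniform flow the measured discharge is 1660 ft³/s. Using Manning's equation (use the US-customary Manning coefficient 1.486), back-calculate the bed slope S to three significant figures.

A = b·y = 139.746 × 1.61 = 225.0 ft²
Wide channel: R ≈ y = 1.61 ft
S = (Q·n / (1.486·A·R^(2/3)))² = (1660×0.013 / (1.486×225.0×1.374))² = 0.002208

0.00221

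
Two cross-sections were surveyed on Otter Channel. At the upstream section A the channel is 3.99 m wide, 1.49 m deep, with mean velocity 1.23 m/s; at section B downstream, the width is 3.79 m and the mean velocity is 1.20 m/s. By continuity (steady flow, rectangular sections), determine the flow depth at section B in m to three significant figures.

Q = A₁V₁ = (3.99×1.49) × 1.23 = 7.312 m³/s
d₂ = Q/(b₂ V₂) = 7.312/(3.79×1.20) = 1.608 m

1.61 m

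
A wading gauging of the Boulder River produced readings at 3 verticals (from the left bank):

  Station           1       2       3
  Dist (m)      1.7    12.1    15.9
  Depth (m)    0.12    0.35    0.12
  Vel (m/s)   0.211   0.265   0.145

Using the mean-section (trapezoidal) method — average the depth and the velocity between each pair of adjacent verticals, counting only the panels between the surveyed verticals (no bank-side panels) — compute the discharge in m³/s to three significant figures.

Panel 1-2: Δb = 10.4 m, d̄ = (0.12+0.35)/2 = 0.235, v̄ = (0.211+0.265)/2 = 0.238 → q = 10.4×0.235×0.238 = 0.5817 m³/s
Panel 2-3: Δb = 3.8 m, d̄ = (0.35+0.12)/2 = 0.235, v̄ = (0.265+0.145)/2 = 0.205 → q = 3.8×0.235×0.205 = 0.1831 m³/s
Q = Σ q = 0.7647 m³/s

0.765 m³/s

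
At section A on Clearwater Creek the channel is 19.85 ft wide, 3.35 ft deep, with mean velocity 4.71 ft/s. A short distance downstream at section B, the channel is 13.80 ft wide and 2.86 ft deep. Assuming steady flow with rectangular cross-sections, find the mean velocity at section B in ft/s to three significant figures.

Q = A₁V₁ = (19.85×3.35) × 4.71 = 313.2 ft³/s
A₂ = 13.80 × 2.86 = 39.47 ft²
V₂ = Q/A₂ = 313.2/39.47 = 7.936 ft/s

7.94 ft/s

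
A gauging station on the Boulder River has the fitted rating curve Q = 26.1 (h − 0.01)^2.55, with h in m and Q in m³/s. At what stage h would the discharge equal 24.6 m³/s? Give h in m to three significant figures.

h − h₀ = (Q/C)^(1/b) = (24.6/26.1)^(1/2.55) = 0.9771 m
h = 0.01 + 0.9771 = 0.9871 m

0.987 m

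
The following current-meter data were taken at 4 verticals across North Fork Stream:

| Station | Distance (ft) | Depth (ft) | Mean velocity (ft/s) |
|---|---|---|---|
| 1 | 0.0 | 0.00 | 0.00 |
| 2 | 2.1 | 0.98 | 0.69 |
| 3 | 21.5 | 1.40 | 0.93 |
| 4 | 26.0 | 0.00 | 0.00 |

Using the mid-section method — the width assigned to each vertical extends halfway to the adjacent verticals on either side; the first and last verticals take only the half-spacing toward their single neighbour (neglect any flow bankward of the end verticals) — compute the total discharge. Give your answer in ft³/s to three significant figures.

w_2 = (21.5 − 0.0)/2 = 10.75 ft; q_2 = 0.69 × 0.98 × 10.75 = 7.269 ft³/s
w_3 = (26.0 − 2.1)/2 = 11.95 ft; q_3 = 0.93 × 1.40 × 11.95 = 15.56 ft³/s
Stations 1, 4 contribute zero (depth or velocity is 0).
Q = Σ qᵢ = 22.83 ft³/s

22.8 ft³/s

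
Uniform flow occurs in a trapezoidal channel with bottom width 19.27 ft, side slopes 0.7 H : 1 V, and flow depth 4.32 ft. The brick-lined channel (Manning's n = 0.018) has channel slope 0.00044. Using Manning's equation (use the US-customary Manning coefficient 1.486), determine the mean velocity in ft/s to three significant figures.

A = (b + z·y)·y = (19.27 + 0.7×4.32)×4.32 = 96.31 ft²
P = b + 2y√(1+z²) = 19.27 + 2×4.32×√(1+0.7²) = 29.82 ft
R = A/P = 96.31/29.82 = 3.230 ft
Q = (1.486/n)·A·R^(2/3)·S^(1/2) = (1.486/0.018) × 96.31 × 3.230^(2/3) × 0.00044^(1/2) = 364.4 ft³/s
V = Q/A = 364.4/96.31 = 3.784 ft/s

3.78 ft/s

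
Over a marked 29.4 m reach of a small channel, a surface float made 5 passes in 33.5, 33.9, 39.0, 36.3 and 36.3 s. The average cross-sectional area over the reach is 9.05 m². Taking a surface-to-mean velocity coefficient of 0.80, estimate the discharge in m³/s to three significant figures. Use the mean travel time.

t̄ = (33.5 + 33.9 + 39.0 + 36.3 + 36.3) / 5 = 35.8 s
v_surface = L / t̄ = 29.4 / 35.8 = 0.8212 m/s
v_mean = 0.80 × 0.8212 = 0.6570 m/s
Q = A × v_mean = 9.05 × 0.6570 = 5.946 m³/s

5.95 m³/s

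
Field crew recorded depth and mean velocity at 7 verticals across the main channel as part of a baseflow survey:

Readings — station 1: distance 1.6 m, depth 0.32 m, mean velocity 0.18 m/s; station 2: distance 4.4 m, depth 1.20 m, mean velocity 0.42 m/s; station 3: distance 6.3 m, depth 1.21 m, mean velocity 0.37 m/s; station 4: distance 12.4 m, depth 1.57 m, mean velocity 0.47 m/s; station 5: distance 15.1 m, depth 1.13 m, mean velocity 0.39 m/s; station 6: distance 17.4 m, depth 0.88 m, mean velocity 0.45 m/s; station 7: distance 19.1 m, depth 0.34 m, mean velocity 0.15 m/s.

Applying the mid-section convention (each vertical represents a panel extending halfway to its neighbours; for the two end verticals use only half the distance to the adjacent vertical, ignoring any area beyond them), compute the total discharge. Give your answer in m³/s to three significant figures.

8.24 m³/s

w_1 = (4.4 − 1.6)/2 = 1.4 m; q_1 = 0.18 × 0.32 × 1.4 = 0.08064 m³/s
w_2 = (6.3 − 1.6)/2 = 2.35 m; q_2 = 0.42 × 1.20 × 2.35 = 1.184 m³/s
w_3 = (12.4 − 4.4)/2 = 4 m; q_3 = 0.37 × 1.21 × 4 = 1.791 m³/s
w_4 = (15.1 − 6.3)/2 = 4.4 m; q_4 = 0.47 × 1.57 × 4.4 = 3.247 m³/s
w_5 = (17.4 − 12.4)/2 = 2.5 m; q_5 = 0.39 × 1.13 × 2.5 = 1.102 m³/s
w_6 = (19.1 − 15.1)/2 = 2 m; q_6 = 0.45 × 0.88 × 2 = 0.7920 m³/s
w_7 = (19.1 − 17.4)/2 = 0.85 m; q_7 = 0.15 × 0.34 × 0.85 = 0.04335 m³/s
Q = Σ qᵢ = 8.240 m³/s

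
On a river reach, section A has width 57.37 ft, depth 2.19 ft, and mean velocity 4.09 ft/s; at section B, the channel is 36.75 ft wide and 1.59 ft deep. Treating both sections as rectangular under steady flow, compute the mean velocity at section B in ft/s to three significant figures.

Q = A₁V₁ = (57.37×2.19) × 4.09 = 513.9 ft³/s
A₂ = 36.75 × 1.59 = 58.43 ft²
V₂ = Q/A₂ = 513.9/58.43 = 8.794 ft/s

8.79 ft/s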